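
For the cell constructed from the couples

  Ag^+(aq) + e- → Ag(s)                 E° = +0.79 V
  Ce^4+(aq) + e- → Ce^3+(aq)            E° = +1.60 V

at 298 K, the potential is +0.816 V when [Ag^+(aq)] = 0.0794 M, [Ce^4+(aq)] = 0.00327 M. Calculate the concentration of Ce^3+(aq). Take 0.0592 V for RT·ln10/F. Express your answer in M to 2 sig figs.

0.033 M

The Ce⁴⁺/Ce³⁺ couple has the larger reduction potential, so it is the cathode: E°cell = +1.60 − (+0.79) = +0.81 V and n = 1.
Rearranging E = E° − (0.0592/n)·log Q gives log Q = 1(+0.81 − (+0.816))/0.0592 = −0.101.
Balancing electrons gives Ce^4+(aq) + Ag(s) → Ce^3+(aq) + Ag^+(aq); thus Q = ([Ce^3+(aq)]·[Ag^+(aq)]) / [Ce^4+(aq)].
Solving for the unknown gives log [Ce^3+(aq)] = −1.486, so [Ce^3+(aq)] ≈ 0.033 M.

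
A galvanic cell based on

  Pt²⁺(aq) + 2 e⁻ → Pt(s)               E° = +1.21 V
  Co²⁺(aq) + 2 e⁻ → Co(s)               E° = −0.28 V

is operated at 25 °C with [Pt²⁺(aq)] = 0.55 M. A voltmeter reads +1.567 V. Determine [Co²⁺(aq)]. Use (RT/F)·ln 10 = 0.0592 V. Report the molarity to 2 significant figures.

0.0014 M

With Pt²⁺/Pt at the cathode and Co²⁺/Co at the anode, E°cell = +1.21 − (−0.28) = +1.49 V (n = 2).
Since E = E° − (0.0592/n)·log Q, log Q = n(E° − E)/0.0592 = −2.601.
The balanced reaction is Pt²⁺(aq) + Co(s) → Pt(s) + Co²⁺(aq), so Q = [Co²⁺(aq)] / [Pt²⁺(aq)].
Solving for the unknown gives log [Co²⁺(aq)] = −2.861, so [Co²⁺(aq)] ≈ 0.0014 M.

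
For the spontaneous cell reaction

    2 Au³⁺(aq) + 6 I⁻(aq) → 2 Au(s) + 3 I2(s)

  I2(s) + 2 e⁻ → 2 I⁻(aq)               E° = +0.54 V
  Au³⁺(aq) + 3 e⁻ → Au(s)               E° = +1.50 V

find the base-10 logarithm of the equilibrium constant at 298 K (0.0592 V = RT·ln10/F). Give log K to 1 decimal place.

log K = 97.3

The Au³⁺/Au couple is reduced (cathode); E°cell = +1.50 − (+0.54) = +0.96 V with n = 6.
At equilibrium E = 0, so log K = nE°cell / 0.0592 = (6)(+0.96) / 0.0592 = 97.3.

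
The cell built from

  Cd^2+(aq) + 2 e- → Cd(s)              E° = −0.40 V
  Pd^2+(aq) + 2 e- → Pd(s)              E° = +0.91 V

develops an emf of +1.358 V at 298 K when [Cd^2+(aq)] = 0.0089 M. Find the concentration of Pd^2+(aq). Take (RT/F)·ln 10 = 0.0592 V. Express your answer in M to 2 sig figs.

Pd²⁺/Pd is the cathode (higher E°); E°cell = +0.91 − (−0.40) = +1.31 V with n = 2.
Since E = E° − (0.0592/n)·log Q, log Q = n(E° − E)/0.0592 = −1.622.
The balanced reaction is Pd^2+(aq) + Cd(s) → Pd(s) + Cd^2+(aq), so Q = [Cd^2+(aq)] / [Pd^2+(aq)].
Substituting the known concentrations and solving, log [Pd^2+(aq)] = −0.429 and [Pd^2+(aq)] = 0.37 M.

0.37 M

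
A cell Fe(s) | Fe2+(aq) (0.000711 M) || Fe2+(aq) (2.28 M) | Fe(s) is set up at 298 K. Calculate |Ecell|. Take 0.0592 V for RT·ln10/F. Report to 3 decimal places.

0.104 V

For a concentration cell E°cell = 0, since both electrodes use the same couple.
The compartment with the higher Fe2+(aq) concentration (2.28 M) acts as the cathode; ions are reduced there and produced at the dilute (0.000711 M) anode.
With n = 2, Ecell = −(0.0592/2)·log([dilute]/[conc]) = −(0.0592/2)·log(0.000711/2.28) = +0.104 V.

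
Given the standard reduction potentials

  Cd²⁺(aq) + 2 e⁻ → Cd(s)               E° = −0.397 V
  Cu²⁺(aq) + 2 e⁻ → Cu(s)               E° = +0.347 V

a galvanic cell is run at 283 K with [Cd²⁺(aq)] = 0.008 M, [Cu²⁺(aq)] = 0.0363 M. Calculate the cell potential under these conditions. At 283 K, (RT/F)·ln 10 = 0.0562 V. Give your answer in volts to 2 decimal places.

+0.76 V

Cu²⁺/Cu is reduced (cathode, E° = +0.347 V) and Cd²⁺/Cd is oxidized (anode).
The standard potential is +0.347 − (−0.397) = +0.744 V and the balanced reaction transfers n = 2 electrons.
For the overall reaction Cu²⁺(aq) + Cd(s) → Cu(s) + Cd²⁺(aq), Q = [Cd²⁺(aq)] / [Cu²⁺(aq)] = 0.22, giving log Q = −0.657.
Applying E = E° − (RT ln10/nF)·log Q gives +0.744 − (0.0562/2)(−0.657) = +0.76 V.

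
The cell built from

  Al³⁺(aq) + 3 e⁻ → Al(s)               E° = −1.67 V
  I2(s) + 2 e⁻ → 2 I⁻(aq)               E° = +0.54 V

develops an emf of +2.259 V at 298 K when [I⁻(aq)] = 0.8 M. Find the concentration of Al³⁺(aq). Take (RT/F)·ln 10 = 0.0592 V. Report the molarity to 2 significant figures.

The I₂/I⁻ couple has the larger reduction potential, so it is the cathode: E°cell = +0.54 − (−1.67) = +2.21 V and n = 6.
Rearranging E = E° − (0.0592/n)·log Q gives log Q = 6(+2.21 − (+2.259))/0.0592 = −4.966.
For 3 I2(s) + 2 Al(s) → 6 I⁻(aq) + 2 Al³⁺(aq), the reaction quotient is Q = [I⁻(aq)]^6·[Al³⁺(aq)]^2.
Substituting the known concentrations and solving, log [Al³⁺(aq)] = −2.192 and [Al³⁺(aq)] = 0.0064 M.

0.0064 M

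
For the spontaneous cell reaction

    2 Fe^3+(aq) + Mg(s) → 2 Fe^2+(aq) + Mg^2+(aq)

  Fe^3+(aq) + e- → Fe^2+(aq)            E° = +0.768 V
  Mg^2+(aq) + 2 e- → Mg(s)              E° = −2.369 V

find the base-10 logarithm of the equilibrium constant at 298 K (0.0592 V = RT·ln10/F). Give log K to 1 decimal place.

The Fe³⁺/Fe²⁺ couple is reduced (cathode); E°cell = +0.768 − (−2.369) = +3.137 V with n = 2.
At equilibrium E = 0, so log K = nE°cell / 0.0592 = (2)(+3.137) / 0.0592 = 106.0.

log K = 106.0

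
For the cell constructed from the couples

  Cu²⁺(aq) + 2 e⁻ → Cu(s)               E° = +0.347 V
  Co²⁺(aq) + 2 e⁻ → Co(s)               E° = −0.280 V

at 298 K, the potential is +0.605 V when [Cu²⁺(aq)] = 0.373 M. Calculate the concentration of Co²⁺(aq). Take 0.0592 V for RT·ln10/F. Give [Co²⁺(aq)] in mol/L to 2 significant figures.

Cu²⁺/Cu is the cathode (higher E°); E°cell = +0.347 − (−0.280) = +0.627 V with n = 2.
From the Nernst equation, log Q = n(E° − E)/0.0592 = 2·(+0.627 − (+0.605))/0.0592 = 0.743.
The balanced reaction is Cu²⁺(aq) + Co(s) → Cu(s) + Co²⁺(aq), so Q = [Co²⁺(aq)] / [Cu²⁺(aq)].
Substituting the known concentrations and solving, log [Co²⁺(aq)] = 0.315 and [Co²⁺(aq)] = 2.1 M.

2.1 M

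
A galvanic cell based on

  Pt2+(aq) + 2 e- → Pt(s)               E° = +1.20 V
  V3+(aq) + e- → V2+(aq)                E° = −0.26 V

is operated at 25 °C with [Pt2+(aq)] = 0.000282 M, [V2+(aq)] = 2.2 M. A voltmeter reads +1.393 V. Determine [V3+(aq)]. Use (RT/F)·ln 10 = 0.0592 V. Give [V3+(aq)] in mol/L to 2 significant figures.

0.50 M

Pt²⁺/Pt is the cathode (higher E°); E°cell = +1.20 − (−0.26) = +1.46 V with n = 2.
Rearranging E = E° − (0.0592/n)·log Q gives log Q = 2(+1.46 − (+1.393))/0.0592 = 2.264.
Balancing electrons gives Pt2+(aq) + 2 V2+(aq) → Pt(s) + 2 V3+(aq); thus Q = [V3+(aq)]^2 / ([Pt2+(aq)]·[V2+(aq)]^2).
Solving for the unknown gives log [V3+(aq)] = −0.300, so [V3+(aq)] ≈ 0.50 M.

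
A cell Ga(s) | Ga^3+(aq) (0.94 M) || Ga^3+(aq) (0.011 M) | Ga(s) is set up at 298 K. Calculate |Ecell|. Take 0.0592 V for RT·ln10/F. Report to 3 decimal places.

For a concentration cell E°cell = 0, since both electrodes use the same couple.
The compartment with the higher Ga^3+(aq) concentration (0.94 M) acts as the cathode; ions are reduced there and produced at the dilute (0.011 M) anode.
With n = 3, Ecell = −(0.0592/3)·log([dilute]/[conc]) = −(0.0592/3)·log(0.011/0.94) = +0.038 V.

0.038 V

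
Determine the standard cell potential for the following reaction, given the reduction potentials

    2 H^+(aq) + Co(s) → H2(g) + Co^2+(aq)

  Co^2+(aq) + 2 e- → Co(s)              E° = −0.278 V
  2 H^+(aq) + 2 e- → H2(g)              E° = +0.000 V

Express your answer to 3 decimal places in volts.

+0.278 V

H^+(aq) gains electrons, so the 2H⁺/H₂ couple is the cathode; the Co²⁺/Co couple is the anode.
E°cell = E°(cathode) − E°(anode) = +0.000 − (−0.278) = +0.278 V.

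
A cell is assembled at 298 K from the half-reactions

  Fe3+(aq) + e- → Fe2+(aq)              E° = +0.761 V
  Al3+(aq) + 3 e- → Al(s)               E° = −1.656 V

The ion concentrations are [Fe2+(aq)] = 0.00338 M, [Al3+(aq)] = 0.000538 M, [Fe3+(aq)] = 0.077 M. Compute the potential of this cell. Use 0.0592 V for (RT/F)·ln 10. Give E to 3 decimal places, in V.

Since E°(Fe³⁺/Fe²⁺) > E°(Al³⁺/Al), Fe³⁺/Fe²⁺ serves as the cathode.
E°cell = E°cat − E°an = +0.761 − (−1.656) = +2.417 V; n = 3.
Balancing gives 3 Fe3+(aq) + Al(s) → 3 Fe2+(aq) + Al3+(aq); hence Q = ([Fe2+(aq)]^3·[Al3+(aq)]) / [Fe3+(aq)]^3 = 4.55×10^−8 (log Q = −7.342).
By the Nernst equation, E = +2.417 − (0.0592/3)·(−7.342) = +2.562 V.

+2.562 V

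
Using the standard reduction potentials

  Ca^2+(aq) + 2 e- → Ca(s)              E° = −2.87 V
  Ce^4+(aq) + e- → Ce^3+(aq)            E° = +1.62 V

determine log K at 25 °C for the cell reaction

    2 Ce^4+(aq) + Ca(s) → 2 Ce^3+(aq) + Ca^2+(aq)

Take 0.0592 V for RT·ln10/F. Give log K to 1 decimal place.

log K = 151.7

The Ce⁴⁺/Ce³⁺ couple is reduced (cathode); E°cell = +1.62 − (−2.87) = +4.49 V with n = 2.
At equilibrium E = 0, so log K = nE°cell / 0.0592 = (2)(+4.49) / 0.0592 = 151.7.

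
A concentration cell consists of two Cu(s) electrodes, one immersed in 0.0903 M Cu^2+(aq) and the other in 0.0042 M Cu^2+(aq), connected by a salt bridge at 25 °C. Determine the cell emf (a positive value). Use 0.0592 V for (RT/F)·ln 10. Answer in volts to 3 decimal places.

0.039 V

For a concentration cell E°cell = 0, since both electrodes use the same couple.
The compartment with the higher Cu^2+(aq) concentration (0.0903 M) acts as the cathode; ions are reduced there and produced at the dilute (0.0042 M) anode.
With n = 2, Ecell = −(0.0592/2)·log([dilute]/[conc]) = −(0.0592/2)·log(0.0042/0.0903) = +0.039 V.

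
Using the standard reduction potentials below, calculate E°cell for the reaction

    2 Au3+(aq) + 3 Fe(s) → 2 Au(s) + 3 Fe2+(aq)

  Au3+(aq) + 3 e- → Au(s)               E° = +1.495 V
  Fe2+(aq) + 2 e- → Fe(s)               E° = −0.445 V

Au3+(aq) gains electrons, so the Au³⁺/Au couple is the cathode; the Fe²⁺/Fe couple is the anode.
E°cell = E°(cathode) − E°(anode) = +1.495 − (−0.445) = +1.940 V.
The positive value indicates the reaction is spontaneous as written.

+1.940 V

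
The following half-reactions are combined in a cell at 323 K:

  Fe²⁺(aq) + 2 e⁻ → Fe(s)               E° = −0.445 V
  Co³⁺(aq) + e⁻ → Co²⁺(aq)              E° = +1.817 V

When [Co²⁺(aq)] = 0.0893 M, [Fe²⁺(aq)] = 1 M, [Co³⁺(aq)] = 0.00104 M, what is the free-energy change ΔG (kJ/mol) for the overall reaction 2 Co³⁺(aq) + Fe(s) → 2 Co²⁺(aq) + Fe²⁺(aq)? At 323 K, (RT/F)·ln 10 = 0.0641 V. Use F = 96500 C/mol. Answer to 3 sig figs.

−413 kJ/mol

The standard cell potential is +1.817 − (−0.445) = +2.262 V, with n = 2 electrons in the balanced equation.
Here Q = ([Co²⁺(aq)]^2·[Fe²⁺(aq)]) / [Co³⁺(aq)]^2 = 7.37×10^3 (log Q = 3.868), giving E = +2.262 − (0.0641/2)·(3.868) = +2.1380 V.
ΔG = −nFE = −(2)(96500)(+2.1380) J/mol = −413 kJ/mol.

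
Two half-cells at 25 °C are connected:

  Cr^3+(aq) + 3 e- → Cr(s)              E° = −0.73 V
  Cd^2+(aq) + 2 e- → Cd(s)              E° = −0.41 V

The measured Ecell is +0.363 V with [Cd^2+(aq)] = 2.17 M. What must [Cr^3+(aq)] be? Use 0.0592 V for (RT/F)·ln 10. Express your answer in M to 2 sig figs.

0.021 M

The Cd²⁺/Cd couple has the larger reduction potential, so it is the cathode: E°cell = −0.41 − (−0.73) = +0.32 V and n = 6.
Since E = E° − (0.0592/n)·log Q, log Q = n(E° − E)/0.0592 = −4.358.
For 3 Cd^2+(aq) + 2 Cr(s) → 3 Cd(s) + 2 Cr^3+(aq), the reaction quotient is Q = [Cr^3+(aq)]^2 / [Cd^2+(aq)]^3.
Substituting the known concentrations and solving, log [Cr^3+(aq)] = −1.674 and [Cr^3+(aq)] = 0.021 M.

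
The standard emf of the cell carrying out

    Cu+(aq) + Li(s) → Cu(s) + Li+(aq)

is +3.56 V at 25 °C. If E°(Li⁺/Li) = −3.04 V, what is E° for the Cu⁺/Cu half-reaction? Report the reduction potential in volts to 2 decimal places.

In the reaction as written the Cu⁺/Cu couple is reduced (cathode) and Li⁺/Li is oxidized (anode), so E°cell = E°(Cu⁺/Cu) − E°(Li⁺/Li).
E°(Cu⁺/Cu) = E°cell + E°(anode) = +3.56 + (−3.04) = +0.52 V.

+0.52 V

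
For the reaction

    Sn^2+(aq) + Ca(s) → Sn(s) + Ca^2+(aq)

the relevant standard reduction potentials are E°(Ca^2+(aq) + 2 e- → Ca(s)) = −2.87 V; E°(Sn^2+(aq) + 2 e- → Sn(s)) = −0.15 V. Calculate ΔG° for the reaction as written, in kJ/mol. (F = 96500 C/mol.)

−525 kJ/mol

In the reaction as written Sn^2+(aq) is reduced, so the Sn²⁺/Sn couple is the cathode and Ca²⁺/Ca is the anode.
E°cell = −0.15 − (−2.87) = +2.72 V; balancing electrons gives n = 2.
ΔG° = −nFE°cell = −(2)(96500)(+2.72) J/mol = −525 kJ/mol.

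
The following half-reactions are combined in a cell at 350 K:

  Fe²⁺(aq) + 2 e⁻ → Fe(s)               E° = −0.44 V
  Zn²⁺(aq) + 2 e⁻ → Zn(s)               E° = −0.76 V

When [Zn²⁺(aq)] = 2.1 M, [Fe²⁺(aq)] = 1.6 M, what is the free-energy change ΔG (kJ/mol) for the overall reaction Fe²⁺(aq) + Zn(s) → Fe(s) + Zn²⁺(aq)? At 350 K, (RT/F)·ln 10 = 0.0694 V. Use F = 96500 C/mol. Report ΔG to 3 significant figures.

E°cell = −0.44 − (−0.76) = +0.32 V; the balanced reaction transfers n = 2 electrons.
The reaction quotient is [Zn²⁺(aq)] / [Fe²⁺(aq)] = 1.31; by Nernst, E = +0.32 − (0.0694/2)(0.118) = +0.3159 V.
Then ΔG = −nFE = −2 × 96500 × +0.3159 J/mol = −61.0 kJ/mol.

−61.0 kJ/mol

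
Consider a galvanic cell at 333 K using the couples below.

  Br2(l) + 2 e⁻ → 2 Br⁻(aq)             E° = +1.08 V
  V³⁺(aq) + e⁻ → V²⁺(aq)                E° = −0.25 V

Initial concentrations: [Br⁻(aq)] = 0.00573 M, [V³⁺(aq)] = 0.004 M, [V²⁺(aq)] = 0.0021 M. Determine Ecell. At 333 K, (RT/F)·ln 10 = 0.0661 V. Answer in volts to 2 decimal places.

+1.46 V

Since E°(Br₂/Br⁻) > E°(V³⁺/V²⁺), Br₂/Br⁻ serves as the cathode.
The standard potential is +1.08 − (−0.25) = +1.33 V and the balanced reaction transfers n = 2 electrons.
For the overall reaction Br2(l) + 2 V²⁺(aq) → 2 Br⁻(aq) + 2 V³⁺(aq), Q = ([Br⁻(aq)]^2·[V³⁺(aq)]^2) / [V²⁺(aq)]^2 = 0.000119, giving log Q = −3.924.
E = E° − (0.0661/n)·log Q = +1.33 − (0.0661/2)(−3.924) = +1.46 V.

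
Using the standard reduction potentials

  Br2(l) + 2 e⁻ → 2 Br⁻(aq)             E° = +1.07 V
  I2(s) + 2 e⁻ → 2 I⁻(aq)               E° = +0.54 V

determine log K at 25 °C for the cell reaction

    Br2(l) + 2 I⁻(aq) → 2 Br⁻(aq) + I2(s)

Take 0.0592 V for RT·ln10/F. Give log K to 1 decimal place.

log K = 17.9

The Br₂/Br⁻ couple is reduced (cathode); E°cell = +1.07 − (+0.54) = +0.53 V with n = 2.
At equilibrium E = 0, so log K = nE°cell / 0.0592 = (2)(+0.53) / 0.0592 = 17.9.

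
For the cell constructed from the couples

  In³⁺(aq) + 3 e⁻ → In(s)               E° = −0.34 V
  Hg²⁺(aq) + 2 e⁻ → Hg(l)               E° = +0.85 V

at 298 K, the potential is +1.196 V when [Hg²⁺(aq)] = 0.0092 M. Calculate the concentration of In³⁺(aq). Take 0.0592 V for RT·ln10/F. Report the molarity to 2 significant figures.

0.00044 M

With Hg²⁺/Hg at the cathode and In³⁺/In at the anode, E°cell = +0.85 − (−0.34) = +1.19 V (n = 6).
Since E = E° − (0.0592/n)·log Q, log Q = n(E° − E)/0.0592 = −0.608.
Balancing electrons gives 3 Hg²⁺(aq) + 2 In(s) → 3 Hg(l) + 2 In³⁺(aq); thus Q = [In³⁺(aq)]^2 / [Hg²⁺(aq)]^3.
Substituting the known concentrations and solving, log [In³⁺(aq)] = −3.358 and [In³⁺(aq)] = 0.00044 M.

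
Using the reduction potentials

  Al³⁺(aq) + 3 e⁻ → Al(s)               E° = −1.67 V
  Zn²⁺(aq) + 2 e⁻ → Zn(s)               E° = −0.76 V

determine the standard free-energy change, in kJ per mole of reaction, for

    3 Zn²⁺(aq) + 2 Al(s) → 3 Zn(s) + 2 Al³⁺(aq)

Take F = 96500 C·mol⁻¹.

In the reaction as written Zn²⁺(aq) is reduced, so the Zn²⁺/Zn couple is the cathode and Al³⁺/Al is the anode.
E°cell = −0.76 − (−1.67) = +0.91 V; balancing electrons gives n = 6.
ΔG° = −nFE°cell = −(6)(96500)(+0.91) J/mol = −527 kJ/mol.

−527 kJ/mol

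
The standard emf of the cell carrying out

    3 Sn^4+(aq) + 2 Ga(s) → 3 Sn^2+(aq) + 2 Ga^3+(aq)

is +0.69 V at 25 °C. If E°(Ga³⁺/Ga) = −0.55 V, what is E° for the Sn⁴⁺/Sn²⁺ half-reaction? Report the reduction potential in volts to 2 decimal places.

+0.14 V

In the reaction as written the Sn⁴⁺/Sn²⁺ couple is reduced (cathode) and Ga³⁺/Ga is oxidized (anode), so E°cell = E°(Sn⁴⁺/Sn²⁺) − E°(Ga³⁺/Ga).
E°(Sn⁴⁺/Sn²⁺) = E°cell + E°(anode) = +0.69 + (−0.55) = +0.14 V.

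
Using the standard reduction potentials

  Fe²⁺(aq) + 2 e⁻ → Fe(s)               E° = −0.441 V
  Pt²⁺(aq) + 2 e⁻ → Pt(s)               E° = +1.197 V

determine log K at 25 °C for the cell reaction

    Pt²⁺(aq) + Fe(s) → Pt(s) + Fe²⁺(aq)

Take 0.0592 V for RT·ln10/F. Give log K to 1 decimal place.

log K = 55.3

The Pt²⁺/Pt couple is reduced (cathode); E°cell = +1.197 − (−0.441) = +1.638 V with n = 2.
At equilibrium E = 0, so log K = nE°cell / 0.0592 = (2)(+1.638) / 0.0592 = 55.3.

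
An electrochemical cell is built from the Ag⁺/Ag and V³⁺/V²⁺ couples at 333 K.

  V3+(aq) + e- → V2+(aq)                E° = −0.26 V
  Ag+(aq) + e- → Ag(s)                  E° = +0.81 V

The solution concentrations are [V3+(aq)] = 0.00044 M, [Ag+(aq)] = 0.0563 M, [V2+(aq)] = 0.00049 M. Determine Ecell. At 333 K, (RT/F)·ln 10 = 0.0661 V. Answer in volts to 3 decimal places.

+0.990 V

The Ag⁺/Ag couple has the more positive E°, so it is the cathode; V³⁺/V²⁺ is the anode.
The standard potential is +0.81 − (−0.26) = +1.07 V and the balanced reaction transfers n = 1 electron.
The balanced reaction is Ag+(aq) + V2+(aq) → Ag(s) + V3+(aq), so Q = [V3+(aq)] / ([Ag+(aq)]·[V2+(aq)]) = 15.9 and log Q = 1.203.
E = E° − (0.0661/n)·log Q = +1.07 − (0.0661/1)(1.203) = +0.990 V.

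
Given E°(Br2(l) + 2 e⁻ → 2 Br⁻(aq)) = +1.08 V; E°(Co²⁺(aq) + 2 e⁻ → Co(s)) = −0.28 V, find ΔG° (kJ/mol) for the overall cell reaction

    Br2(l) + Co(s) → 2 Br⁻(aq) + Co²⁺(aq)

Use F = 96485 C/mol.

In the reaction as written Br2(l) is reduced, so the Br₂/Br⁻ couple is the cathode and Co²⁺/Co is the anode.
E°cell = +1.08 − (−0.28) = +1.36 V; balancing electrons gives n = 2.
ΔG° = −nFE°cell = −(2)(96485)(+1.36) J/mol = −262 kJ/mol.

−262 kJ/mol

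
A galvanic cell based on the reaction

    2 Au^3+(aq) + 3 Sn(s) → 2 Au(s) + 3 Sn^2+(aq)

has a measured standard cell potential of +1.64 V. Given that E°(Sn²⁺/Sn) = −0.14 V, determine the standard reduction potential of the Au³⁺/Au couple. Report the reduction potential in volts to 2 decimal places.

+1.50 V

In the reaction as written the Au³⁺/Au couple is reduced (cathode) and Sn²⁺/Sn is oxidized (anode), so E°cell = E°(Au³⁺/Au) − E°(Sn²⁺/Sn).
E°(Au³⁺/Au) = E°cell + E°(anode) = +1.64 + (−0.14) = +1.50 V.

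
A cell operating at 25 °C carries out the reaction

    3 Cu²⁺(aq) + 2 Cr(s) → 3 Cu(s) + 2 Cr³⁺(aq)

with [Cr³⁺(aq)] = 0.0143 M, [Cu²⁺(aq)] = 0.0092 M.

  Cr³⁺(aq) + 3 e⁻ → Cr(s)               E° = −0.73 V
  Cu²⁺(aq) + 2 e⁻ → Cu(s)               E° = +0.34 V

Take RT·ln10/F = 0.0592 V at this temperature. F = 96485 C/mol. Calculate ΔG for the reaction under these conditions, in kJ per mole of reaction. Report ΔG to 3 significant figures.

E°cell = +0.34 − (−0.73) = +1.07 V; the balanced reaction transfers n = 6 electrons.
The reaction quotient is [Cr³⁺(aq)]^2 / [Cu²⁺(aq)]^3 = 263; by Nernst, E = +1.07 − (0.0592/6)(2.419) = +1.0461 V.
Then ΔG = −nFE = −6 × 96485 × +1.0461 J/mol = −606 kJ/mol.

−606 kJ/mol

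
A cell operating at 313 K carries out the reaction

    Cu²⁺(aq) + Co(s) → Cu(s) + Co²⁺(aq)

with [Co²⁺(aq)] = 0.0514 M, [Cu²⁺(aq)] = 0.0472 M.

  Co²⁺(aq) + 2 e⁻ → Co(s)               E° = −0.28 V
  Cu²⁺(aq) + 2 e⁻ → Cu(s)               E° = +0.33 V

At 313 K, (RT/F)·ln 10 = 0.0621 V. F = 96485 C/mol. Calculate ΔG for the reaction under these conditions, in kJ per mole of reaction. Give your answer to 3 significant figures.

−117 kJ/mol

With Cu²⁺/Cu reduced at the cathode, E°cell = +0.33 − (−0.28) = +0.61 V and n = 2.
Here Q = [Co²⁺(aq)] / [Cu²⁺(aq)] = 1.09 (log Q = 0.037), giving E = +0.61 − (0.0621/2)·(0.037) = +0.6089 V.
Finally ΔG = −nFE = −(2)(96485 C/mol)(+0.6089 V) = −117 kJ/mol.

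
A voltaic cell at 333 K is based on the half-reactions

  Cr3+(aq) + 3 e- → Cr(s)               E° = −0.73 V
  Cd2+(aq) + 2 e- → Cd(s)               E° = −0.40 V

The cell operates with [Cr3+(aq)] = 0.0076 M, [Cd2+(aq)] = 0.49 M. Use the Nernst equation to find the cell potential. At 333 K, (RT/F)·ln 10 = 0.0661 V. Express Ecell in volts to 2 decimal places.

The Cd²⁺/Cd couple has the more positive E°, so it is the cathode; Cr³⁺/Cr is the anode.
E°cell = −0.40 − (−0.73) = +0.33 V, with n = 6 electrons transferred.
Balancing gives 3 Cd2+(aq) + 2 Cr(s) → 3 Cd(s) + 2 Cr3+(aq); hence Q = [Cr3+(aq)]^2 / [Cd2+(aq)]^3 = 0.000491 (log Q = −3.309).
Applying E = E° − (RT ln10/nF)·log Q gives +0.33 − (0.0661/6)(−3.309) = +0.37 V.

+0.37 V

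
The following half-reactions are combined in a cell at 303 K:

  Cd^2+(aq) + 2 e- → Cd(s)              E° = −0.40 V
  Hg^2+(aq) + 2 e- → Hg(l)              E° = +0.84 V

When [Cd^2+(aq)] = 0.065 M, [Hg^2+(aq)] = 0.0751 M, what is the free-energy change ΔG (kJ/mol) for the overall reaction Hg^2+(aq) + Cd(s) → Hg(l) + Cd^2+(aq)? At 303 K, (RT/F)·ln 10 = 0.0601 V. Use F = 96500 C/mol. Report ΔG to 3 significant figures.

E°cell = +0.84 − (−0.40) = +1.24 V; the balanced reaction transfers n = 2 electrons.
Here Q = [Cd^2+(aq)] / [Hg^2+(aq)] = 0.866 (log Q = −0.063), giving E = +1.24 − (0.0601/2)·(−0.063) = +1.2419 V.
Finally ΔG = −nFE = −(2)(96500 C/mol)(+1.2419 V) = −240 kJ/mol.

−240 kJ/mol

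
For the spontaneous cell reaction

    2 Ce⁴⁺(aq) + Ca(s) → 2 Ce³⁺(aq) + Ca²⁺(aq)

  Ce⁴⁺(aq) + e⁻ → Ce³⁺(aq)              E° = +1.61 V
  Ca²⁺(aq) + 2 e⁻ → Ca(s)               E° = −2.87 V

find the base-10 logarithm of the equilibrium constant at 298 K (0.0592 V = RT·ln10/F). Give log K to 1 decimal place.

log K = 151.4

The Ce⁴⁺/Ce³⁺ couple is reduced (cathode); E°cell = +1.61 − (−2.87) = +4.48 V with n = 2.
At equilibrium E = 0, so log K = nE°cell / 0.0592 = (2)(+4.48) / 0.0592 = 151.4.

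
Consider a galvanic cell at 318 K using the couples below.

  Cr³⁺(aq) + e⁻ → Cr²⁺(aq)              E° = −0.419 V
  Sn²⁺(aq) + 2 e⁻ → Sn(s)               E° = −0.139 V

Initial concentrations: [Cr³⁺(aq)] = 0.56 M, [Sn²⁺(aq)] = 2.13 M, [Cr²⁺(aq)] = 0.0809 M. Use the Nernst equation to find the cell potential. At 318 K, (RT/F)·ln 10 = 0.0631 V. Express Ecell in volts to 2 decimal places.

+0.24 V

Since E°(Sn²⁺/Sn) > E°(Cr³⁺/Cr²⁺), Sn²⁺/Sn serves as the cathode.
The standard potential is −0.139 − (−0.419) = +0.280 V and the balanced reaction transfers n = 2 electrons.
Balancing gives Sn²⁺(aq) + 2 Cr²⁺(aq) → Sn(s) + 2 Cr³⁺(aq); hence Q = [Cr³⁺(aq)]^2 / ([Sn²⁺(aq)]·[Cr²⁺(aq)]^2) = 22.5 (log Q = 1.352).
E = E° − (0.0631/n)·log Q = +0.280 − (0.0631/2)(1.352) = +0.24 V.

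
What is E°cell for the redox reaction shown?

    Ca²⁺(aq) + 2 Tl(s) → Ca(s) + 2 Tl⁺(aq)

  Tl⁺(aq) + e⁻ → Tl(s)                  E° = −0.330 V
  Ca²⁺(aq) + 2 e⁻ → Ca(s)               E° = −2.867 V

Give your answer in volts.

−2.537 V

In the reaction as written, Ca²⁺(aq) is reduced (cathode) and Tl⁺(aq) is produced by oxidation at the anode.
E°cell = E°(cathode) − E°(anode) = −2.867 − (−0.330) = −2.537 V.
The negative E°cell means the reaction is non-spontaneous in the direction written.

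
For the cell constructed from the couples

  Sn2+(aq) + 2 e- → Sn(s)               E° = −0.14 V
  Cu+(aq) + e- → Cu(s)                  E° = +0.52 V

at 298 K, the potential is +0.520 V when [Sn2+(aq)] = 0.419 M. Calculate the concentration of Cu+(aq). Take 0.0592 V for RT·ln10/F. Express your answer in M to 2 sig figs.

Cu⁺/Cu is the cathode (higher E°); E°cell = +0.52 − (−0.14) = +0.66 V with n = 2.
Since E = E° − (0.0592/n)·log Q, log Q = n(E° − E)/0.0592 = 4.730.
The balanced reaction is 2 Cu+(aq) + Sn(s) → 2 Cu(s) + Sn2+(aq), so Q = [Sn2+(aq)] / [Cu+(aq)]^2.
Solving for the unknown gives log [Cu+(aq)] = −2.554, so [Cu+(aq)] ≈ 0.0028 M.

0.0028 M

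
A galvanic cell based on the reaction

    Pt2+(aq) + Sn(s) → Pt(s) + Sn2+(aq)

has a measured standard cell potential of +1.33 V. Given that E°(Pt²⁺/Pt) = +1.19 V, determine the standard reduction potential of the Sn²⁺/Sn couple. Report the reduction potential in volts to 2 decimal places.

−0.14 V

In the reaction as written the Pt²⁺/Pt couple is reduced (cathode) and Sn²⁺/Sn is oxidized (anode), so E°cell = E°(Pt²⁺/Pt) − E°(Sn²⁺/Sn).
E°(Sn²⁺/Sn) = E°(cathode) − E°cell = +1.19 − (+1.33) = −0.14 V.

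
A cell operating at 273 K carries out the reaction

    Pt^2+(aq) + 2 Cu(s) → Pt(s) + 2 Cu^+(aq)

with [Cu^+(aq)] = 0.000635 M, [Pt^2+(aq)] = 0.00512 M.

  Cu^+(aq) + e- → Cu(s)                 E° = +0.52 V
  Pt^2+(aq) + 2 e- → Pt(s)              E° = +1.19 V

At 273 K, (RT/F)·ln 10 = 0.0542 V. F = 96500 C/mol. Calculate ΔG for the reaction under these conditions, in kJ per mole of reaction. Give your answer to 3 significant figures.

−151 kJ/mol

E°cell = +1.19 − (+0.52) = +0.67 V; the balanced reaction transfers n = 2 electrons.
Here Q = [Cu^+(aq)]^2 / [Pt^2+(aq)] = 7.88×10^−5 (log Q = −4.104), giving E = +0.67 − (0.0542/2)·(−4.104) = +0.7812 V.
Then ΔG = −nFE = −2 × 96500 × +0.7812 J/mol = −151 kJ/mol.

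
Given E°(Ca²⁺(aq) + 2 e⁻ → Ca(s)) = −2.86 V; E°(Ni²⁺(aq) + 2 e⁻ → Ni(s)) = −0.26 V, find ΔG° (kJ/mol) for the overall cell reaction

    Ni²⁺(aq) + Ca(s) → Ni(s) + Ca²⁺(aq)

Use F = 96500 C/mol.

−502 kJ/mol

In the reaction as written Ni²⁺(aq) is reduced, so the Ni²⁺/Ni couple is the cathode and Ca²⁺/Ca is the anode.
E°cell = −0.26 − (−2.86) = +2.60 V; balancing electrons gives n = 2.
ΔG° = −nFE°cell = −(2)(96500)(+2.60) J/mol = −502 kJ/mol.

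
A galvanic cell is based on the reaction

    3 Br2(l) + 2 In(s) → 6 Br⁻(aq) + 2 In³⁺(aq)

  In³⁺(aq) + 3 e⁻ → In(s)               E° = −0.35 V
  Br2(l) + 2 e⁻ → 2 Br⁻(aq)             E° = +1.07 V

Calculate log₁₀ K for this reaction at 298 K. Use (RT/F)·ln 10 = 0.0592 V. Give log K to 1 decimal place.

log K = 143.9

The Br₂/Br⁻ couple is reduced (cathode); E°cell = +1.07 − (−0.35) = +1.42 V with n = 6.
At equilibrium E = 0, so log K = nE°cell / 0.0592 = (6)(+1.42) / 0.0592 = 143.9.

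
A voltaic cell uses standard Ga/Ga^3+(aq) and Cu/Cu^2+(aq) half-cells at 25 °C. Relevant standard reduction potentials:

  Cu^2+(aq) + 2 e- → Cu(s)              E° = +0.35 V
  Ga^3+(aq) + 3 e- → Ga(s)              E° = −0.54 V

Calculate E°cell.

+0.89 V

Of the two couples in this cell, the one with the more positive reduction potential is reduced at the cathode: here that is Cu²⁺/Cu (+0.35 V); Ga³⁺/Ga (−0.54 V) is the anode.
E°cell = E°(cathode) − E°(anode) = +0.35 − (−0.54) = +0.89 V.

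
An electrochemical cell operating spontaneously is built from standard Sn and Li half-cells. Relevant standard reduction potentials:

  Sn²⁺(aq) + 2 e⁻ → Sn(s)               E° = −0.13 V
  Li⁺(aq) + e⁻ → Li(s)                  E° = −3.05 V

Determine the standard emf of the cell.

The Sn²⁺/Sn couple has the higher E°, so Sn ion is reduced (cathode) and Li is oxidized (anode).
E°cell = E°(cathode) − E°(anode) = −0.13 − (−3.05) = +2.92 V.

+2.92 V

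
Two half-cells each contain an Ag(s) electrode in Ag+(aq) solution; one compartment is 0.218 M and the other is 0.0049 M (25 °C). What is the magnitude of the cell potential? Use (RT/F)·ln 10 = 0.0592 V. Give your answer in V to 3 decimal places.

0.098 V

For a concentration cell E°cell = 0, since both electrodes use the same couple.
The compartment with the higher Ag+(aq) concentration (0.218 M) acts as the cathode; ions are reduced there and produced at the dilute (0.0049 M) anode.
With n = 1, Ecell = −(0.0592/1)·log([dilute]/[conc]) = −(0.0592/1)·log(0.0049/0.218) = +0.098 V.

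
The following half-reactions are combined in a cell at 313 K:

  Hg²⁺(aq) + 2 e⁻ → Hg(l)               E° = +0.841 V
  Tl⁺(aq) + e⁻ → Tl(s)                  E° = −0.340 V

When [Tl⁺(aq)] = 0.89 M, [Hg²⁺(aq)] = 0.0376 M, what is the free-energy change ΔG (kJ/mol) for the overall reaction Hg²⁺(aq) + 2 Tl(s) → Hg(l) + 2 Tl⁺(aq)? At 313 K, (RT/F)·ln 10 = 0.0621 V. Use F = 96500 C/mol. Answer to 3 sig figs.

−220 kJ/mol

E°cell = +0.841 − (−0.340) = +1.181 V; the balanced reaction transfers n = 2 electrons.
The reaction quotient is [Tl⁺(aq)]^2 / [Hg²⁺(aq)] = 21.1; by Nernst, E = +1.181 − (0.0621/2)(1.324) = +1.1399 V.
ΔG = −nFE = −(2)(96500)(+1.1399) J/mol = −220 kJ/mol.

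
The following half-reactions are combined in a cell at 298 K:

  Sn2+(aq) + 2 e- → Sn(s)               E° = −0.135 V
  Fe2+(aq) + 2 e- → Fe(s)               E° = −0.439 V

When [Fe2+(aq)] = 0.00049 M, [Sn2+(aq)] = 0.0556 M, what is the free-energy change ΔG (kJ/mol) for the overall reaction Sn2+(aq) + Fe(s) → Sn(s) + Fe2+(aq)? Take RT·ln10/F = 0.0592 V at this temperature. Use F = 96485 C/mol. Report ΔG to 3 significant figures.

−70.4 kJ/mol

The standard cell potential is −0.135 − (−0.439) = +0.304 V, with n = 2 electrons in the balanced equation.
Q = [Fe2+(aq)] / [Sn2+(aq)] = 0.00881, so log Q = −2.055 and E = +0.304 − (0.0592/2)(−2.055) = +0.3648 V.
Then ΔG = −nFE = −2 × 96485 × +0.3648 J/mol = −70.4 kJ/mol.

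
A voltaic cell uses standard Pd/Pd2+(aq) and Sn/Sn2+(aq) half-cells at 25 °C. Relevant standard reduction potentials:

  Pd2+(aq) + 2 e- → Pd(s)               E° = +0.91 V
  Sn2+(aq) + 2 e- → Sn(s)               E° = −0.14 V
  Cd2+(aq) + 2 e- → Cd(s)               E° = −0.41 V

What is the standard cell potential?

+1.05 V

Of the two couples in this cell, the one with the more positive reduction potential is reduced at the cathode: here that is Pd²⁺/Pd (+0.91 V); Sn²⁺/Sn (−0.14 V) is the anode.
E°cell = E°(cathode) − E°(anode) = +0.91 − (−0.14) = +1.05 V.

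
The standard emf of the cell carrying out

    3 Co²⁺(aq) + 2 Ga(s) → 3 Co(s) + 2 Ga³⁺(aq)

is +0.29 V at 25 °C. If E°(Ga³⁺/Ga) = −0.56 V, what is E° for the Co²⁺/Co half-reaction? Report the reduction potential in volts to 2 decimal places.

−0.27 V

In the reaction as written the Co²⁺/Co couple is reduced (cathode) and Ga³⁺/Ga is oxidized (anode), so E°cell = E°(Co²⁺/Co) − E°(Ga³⁺/Ga).
E°(Co²⁺/Co) = E°cell + E°(anode) = +0.29 + (−0.56) = −0.27 V.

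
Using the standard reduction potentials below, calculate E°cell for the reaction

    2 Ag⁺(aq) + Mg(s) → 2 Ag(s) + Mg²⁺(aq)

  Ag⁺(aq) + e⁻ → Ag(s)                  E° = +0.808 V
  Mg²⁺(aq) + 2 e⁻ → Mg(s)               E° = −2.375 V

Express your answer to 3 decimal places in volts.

Ag⁺(aq) gains electrons, so the Ag⁺/Ag couple is the cathode; the Mg²⁺/Mg couple is the anode.
E°cell = E°(cathode) − E°(anode) = +0.808 − (−2.375) = +3.183 V.

+3.183 V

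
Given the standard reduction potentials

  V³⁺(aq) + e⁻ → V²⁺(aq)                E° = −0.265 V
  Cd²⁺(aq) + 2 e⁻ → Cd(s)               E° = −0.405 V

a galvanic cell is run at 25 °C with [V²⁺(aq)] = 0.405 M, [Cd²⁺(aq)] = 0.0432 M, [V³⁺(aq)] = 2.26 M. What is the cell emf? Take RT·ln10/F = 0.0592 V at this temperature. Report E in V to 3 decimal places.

+0.225 V

Since E°(V³⁺/V²⁺) > E°(Cd²⁺/Cd), V³⁺/V²⁺ serves as the cathode.
E°cell = −0.265 − (−0.405) = +0.140 V, with n = 2 electrons transferred.
The balanced reaction is 2 V³⁺(aq) + Cd(s) → 2 V²⁺(aq) + Cd²⁺(aq), so Q = ([V²⁺(aq)]^2·[Cd²⁺(aq)]) / [V³⁺(aq)]^2 = 0.00139 and log Q = −2.858.
Applying E = E° − (RT ln10/nF)·log Q gives +0.140 − (0.0592/2)(−2.858) = +0.225 V.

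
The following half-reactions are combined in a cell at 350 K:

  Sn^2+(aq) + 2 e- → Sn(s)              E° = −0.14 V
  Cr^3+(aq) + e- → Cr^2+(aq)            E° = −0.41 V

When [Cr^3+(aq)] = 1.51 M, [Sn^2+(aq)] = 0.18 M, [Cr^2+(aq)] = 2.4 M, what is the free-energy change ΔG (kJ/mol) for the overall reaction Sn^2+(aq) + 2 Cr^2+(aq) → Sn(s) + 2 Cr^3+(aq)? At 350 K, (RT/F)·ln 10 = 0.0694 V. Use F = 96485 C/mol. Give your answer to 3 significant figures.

−49.8 kJ/mol

E°cell = −0.14 − (−0.41) = +0.27 V; the balanced reaction transfers n = 2 electrons.
Q = [Cr^3+(aq)]^2 / ([Sn^2+(aq)]·[Cr^2+(aq)]^2) = 2.2, so log Q = 0.342 and E = +0.27 − (0.0694/2)(0.342) = +0.2581 V.
ΔG = −nFE = −(2)(96485)(+0.2581) J/mol = −49.8 kJ/mol.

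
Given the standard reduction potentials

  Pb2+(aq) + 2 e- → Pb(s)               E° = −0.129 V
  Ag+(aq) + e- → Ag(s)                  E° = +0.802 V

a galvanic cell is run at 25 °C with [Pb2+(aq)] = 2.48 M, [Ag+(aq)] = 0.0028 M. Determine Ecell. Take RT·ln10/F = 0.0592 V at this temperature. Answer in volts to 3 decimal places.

Since E°(Ag⁺/Ag) > E°(Pb²⁺/Pb), Ag⁺/Ag serves as the cathode.
The standard potential is +0.802 − (−0.129) = +0.931 V and the balanced reaction transfers n = 2 electrons.
Balancing gives 2 Ag+(aq) + Pb(s) → 2 Ag(s) + Pb2+(aq); hence Q = [Pb2+(aq)] / [Ag+(aq)]^2 = 3.16×10^5 (log Q = 5.500).
By the Nernst equation, E = +0.931 − (0.0592/2)·(5.500) = +0.768 V.

+0.768 V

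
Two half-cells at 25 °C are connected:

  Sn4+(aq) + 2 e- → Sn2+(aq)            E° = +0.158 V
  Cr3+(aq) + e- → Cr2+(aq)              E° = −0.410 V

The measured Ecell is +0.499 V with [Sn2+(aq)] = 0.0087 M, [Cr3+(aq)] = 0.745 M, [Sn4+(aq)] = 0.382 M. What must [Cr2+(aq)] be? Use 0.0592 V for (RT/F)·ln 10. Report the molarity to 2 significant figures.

The Sn⁴⁺/Sn²⁺ couple has the larger reduction potential, so it is the cathode: E°cell = +0.158 − (−0.410) = +0.568 V and n = 2.
Since E = E° − (0.0592/n)·log Q, log Q = n(E° − E)/0.0592 = 2.331.
Balancing electrons gives Sn4+(aq) + 2 Cr2+(aq) → Sn2+(aq) + 2 Cr3+(aq); thus Q = ([Sn2+(aq)]·[Cr3+(aq)]^2) / ([Sn4+(aq)]·[Cr2+(aq)]^2).
Isolating [Cr2+(aq)] in Q = 10^{2.331} yields log [Cr2+(aq)] = −2.115, i.e. 0.0077 M.

0.0077 M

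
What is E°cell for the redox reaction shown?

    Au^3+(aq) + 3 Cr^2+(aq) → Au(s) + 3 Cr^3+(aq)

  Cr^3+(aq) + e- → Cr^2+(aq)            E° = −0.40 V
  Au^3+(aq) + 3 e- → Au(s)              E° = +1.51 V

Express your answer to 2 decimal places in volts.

+1.91 V

In the reaction as written, Au^3+(aq) is reduced (cathode) and Cr^3+(aq) is produced by oxidation at the anode.
E°cell = E°(cathode) − E°(anode) = +1.51 − (−0.40) = +1.91 V.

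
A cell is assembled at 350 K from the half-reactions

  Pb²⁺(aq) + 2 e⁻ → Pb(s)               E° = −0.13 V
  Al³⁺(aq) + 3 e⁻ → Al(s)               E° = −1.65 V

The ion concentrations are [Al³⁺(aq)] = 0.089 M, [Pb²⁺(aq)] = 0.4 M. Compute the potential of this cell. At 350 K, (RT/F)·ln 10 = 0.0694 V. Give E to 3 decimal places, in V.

Pb²⁺/Pb is reduced (cathode, E° = −0.13 V) and Al³⁺/Al is oxidized (anode).
The standard potential is −0.13 − (−1.65) = +1.52 V and the balanced reaction transfers n = 6 electrons.
The balanced reaction is 3 Pb²⁺(aq) + 2 Al(s) → 3 Pb(s) + 2 Al³⁺(aq), so Q = [Al³⁺(aq)]^2 / [Pb²⁺(aq)]^3 = 0.124 and log Q = −0.907.
By the Nernst equation, E = +1.52 − (0.0694/6)·(−0.907) = +1.530 V.

+1.530 V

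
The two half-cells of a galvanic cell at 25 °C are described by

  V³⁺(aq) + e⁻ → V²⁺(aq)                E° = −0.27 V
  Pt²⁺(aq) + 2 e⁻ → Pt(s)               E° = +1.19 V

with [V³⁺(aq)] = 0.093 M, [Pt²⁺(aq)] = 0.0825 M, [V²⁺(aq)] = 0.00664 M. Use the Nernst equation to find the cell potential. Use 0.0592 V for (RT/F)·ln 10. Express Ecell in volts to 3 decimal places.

Pt²⁺/Pt is reduced (cathode, E° = +1.19 V) and V³⁺/V²⁺ is oxidized (anode).
E°cell = E°cat − E°an = +1.19 − (−0.27) = +1.46 V; n = 2.
The balanced reaction is Pt²⁺(aq) + 2 V²⁺(aq) → Pt(s) + 2 V³⁺(aq), so Q = [V³⁺(aq)]^2 / ([Pt²⁺(aq)]·[V²⁺(aq)]^2) = 2.38×10^3 and log Q = 3.376.
E = E° − (0.0592/n)·log Q = +1.46 − (0.0592/2)(3.376) = +1.360 V.

+1.360 V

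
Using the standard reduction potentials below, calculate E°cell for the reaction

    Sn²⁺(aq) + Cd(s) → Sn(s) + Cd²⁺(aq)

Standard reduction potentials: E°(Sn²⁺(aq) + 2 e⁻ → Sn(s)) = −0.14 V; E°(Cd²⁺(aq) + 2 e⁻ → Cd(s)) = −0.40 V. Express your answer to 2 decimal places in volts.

In the reaction as written, Sn²⁺(aq) is reduced (cathode) and Cd²⁺(aq) is produced by oxidation at the anode.
E°cell = E°(cathode) − E°(anode) = −0.14 − (−0.40) = +0.26 V.
The positive value indicates the reaction is spontaneous as written.

+0.26 V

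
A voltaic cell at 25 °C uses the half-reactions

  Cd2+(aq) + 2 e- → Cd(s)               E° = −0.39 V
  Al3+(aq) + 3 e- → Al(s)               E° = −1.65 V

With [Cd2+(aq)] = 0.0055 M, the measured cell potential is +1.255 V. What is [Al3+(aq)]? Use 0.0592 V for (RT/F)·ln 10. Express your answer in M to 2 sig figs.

With Cd²⁺/Cd at the cathode and Al³⁺/Al at the anode, E°cell = −0.39 − (−1.65) = +1.26 V (n = 6).
From the Nernst equation, log Q = n(E° − E)/0.0592 = 6·(+1.26 − (+1.255))/0.0592 = 0.507.
For 3 Cd2+(aq) + 2 Al(s) → 3 Cd(s) + 2 Al3+(aq), the reaction quotient is Q = [Al3+(aq)]^2 / [Cd2+(aq)]^3.
Substituting the known concentrations and solving, log [Al3+(aq)] = −3.136 and [Al3+(aq)] = 0.00073 M.

0.00073 M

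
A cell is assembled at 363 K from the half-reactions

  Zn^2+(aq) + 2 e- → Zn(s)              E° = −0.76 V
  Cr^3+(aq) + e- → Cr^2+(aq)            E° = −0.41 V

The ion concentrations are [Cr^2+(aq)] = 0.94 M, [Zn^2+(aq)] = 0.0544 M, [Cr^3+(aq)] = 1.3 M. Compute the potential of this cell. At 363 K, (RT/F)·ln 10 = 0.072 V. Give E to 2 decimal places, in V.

+0.41 V

Cr³⁺/Cr²⁺ is reduced (cathode, E° = −0.41 V) and Zn²⁺/Zn is oxidized (anode).
E°cell = −0.41 − (−0.76) = +0.35 V, with n = 2 electrons transferred.
For the overall reaction 2 Cr^3+(aq) + Zn(s) → 2 Cr^2+(aq) + Zn^2+(aq), Q = ([Cr^2+(aq)]^2·[Zn^2+(aq)]) / [Cr^3+(aq)]^2 = 0.0284, giving log Q = −1.546.
By the Nernst equation, E = +0.35 − (0.072/2)·(−1.546) = +0.41 V.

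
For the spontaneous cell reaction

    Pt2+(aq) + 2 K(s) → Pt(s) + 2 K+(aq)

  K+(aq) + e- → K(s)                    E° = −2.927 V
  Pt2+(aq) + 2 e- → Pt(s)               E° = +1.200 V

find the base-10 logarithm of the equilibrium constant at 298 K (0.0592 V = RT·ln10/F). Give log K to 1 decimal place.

The Pt²⁺/Pt couple is reduced (cathode); E°cell = +1.200 − (−2.927) = +4.127 V with n = 2.
At equilibrium E = 0, so log K = nE°cell / 0.0592 = (2)(+4.127) / 0.0592 = 139.4.

log K = 139.4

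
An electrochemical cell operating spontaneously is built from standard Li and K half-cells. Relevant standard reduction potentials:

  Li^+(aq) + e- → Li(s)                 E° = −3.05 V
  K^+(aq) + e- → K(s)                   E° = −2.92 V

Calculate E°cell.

The K⁺/K couple has the higher E°, so K ion is reduced (cathode) and Li is oxidized (anode).
E°cell = E°(cathode) − E°(anode) = −2.92 − (−3.05) = +0.13 V.

+0.13 V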